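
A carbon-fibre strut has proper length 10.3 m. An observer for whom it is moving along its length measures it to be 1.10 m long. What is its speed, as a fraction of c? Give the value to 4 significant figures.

β ≈ 0.9943

γ = L₀/L = 10.3/1.10 = 9.36364
β = √(1 − 1/γ²) = 0.9943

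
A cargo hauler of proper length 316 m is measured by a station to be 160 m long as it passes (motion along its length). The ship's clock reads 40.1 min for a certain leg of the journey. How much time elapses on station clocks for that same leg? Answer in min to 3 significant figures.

Length contraction ⇒ γ = L₀/L = 316/160 = 1.9750
Time dilation: Δt = γτ₀ = 1.9750 × 40.1 min = 79.2 min

Δt ≈ 79.2 min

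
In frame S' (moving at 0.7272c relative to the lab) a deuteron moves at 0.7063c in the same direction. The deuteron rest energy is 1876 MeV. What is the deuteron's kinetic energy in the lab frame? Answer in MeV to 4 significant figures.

u_lab = (0.7063 + 0.7272)/(1 + 0.7063×0.7272) = 0.9470664
γ = 1/√(1 − 0.9470664²) = 3.11490
K = (γ − 1)m₀c² = (3.11490 − 1) × 1876 = 2.11490 × 1876 = 3968 MeV

K ≈ 3968 MeV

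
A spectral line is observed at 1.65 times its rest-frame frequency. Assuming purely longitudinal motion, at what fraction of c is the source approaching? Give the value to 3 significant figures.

β ≈ 0.463

f_obs/f_src = √((1+β)/(1−β)) = 1.65  ⇒  (1+β)/(1−β) = 2.7225
β = |1 − D²|/(1 + D²) = |1 − 2.7225|/(1 + 2.7225) = 0.463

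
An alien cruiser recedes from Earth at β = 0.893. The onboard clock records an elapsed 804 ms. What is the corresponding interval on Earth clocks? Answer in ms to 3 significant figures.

γ = 1/√(1 − 0.893²) = 2.2219
Time dilation: Δt = γτ₀ = 2.2219 × 804 ms = 1790 ms

Δt ≈ 1790 ms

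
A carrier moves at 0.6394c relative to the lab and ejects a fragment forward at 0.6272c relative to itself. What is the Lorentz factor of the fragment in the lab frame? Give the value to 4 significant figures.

u_lab = (0.6272 + 0.6394)/(1 + 0.6272×0.6394) = 1.2666/1.401032 = 0.9040481
γ = 1/√(1 − 0.9040481²) = 2.340

γ ≈ 2.340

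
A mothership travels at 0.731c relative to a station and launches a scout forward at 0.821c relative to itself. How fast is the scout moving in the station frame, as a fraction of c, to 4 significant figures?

Compose boost 2: (0.821 + 0.731)/(1 + 0.821×0.731) = 1.552/1.60015 = 0.9699

u ≈ 0.9699c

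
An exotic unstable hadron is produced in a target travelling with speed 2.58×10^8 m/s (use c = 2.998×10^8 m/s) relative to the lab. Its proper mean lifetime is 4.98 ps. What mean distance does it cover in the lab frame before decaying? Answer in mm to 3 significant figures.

β = v/c = 2.58×10^8 / 2.998×10^8 = 0.86057
γ = 1/√(1 − 0.86057²) = 1.9634
Dilated lifetime: Δt = γτ₀ = 1.9634 × 4.98 ps = 9.7776 ps
d = vΔt = 0.86057c × 9.7776 ps = 2.5800×10^8 m/s × 9.7776×10^-12 s = 2.52 mm

d ≈ 2.52 mm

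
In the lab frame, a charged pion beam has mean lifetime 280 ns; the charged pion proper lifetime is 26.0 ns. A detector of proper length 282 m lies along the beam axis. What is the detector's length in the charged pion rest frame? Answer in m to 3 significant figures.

L ≈ 26.2 m

Time dilation ⇒ γ = Δt/τ₀ = 280/26.0 = 10.769
Length contraction: L = L₀/γ = 282/10.769 = 26.2 m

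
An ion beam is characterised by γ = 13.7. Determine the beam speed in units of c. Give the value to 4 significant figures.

β = √(1 − 1/γ²) = √(1 − 1/13.7²) = √(0.994672) = 0.9973

β ≈ 0.9973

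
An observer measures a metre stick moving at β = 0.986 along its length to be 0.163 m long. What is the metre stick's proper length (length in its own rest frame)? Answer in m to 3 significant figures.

L₀ ≈ 0.978 m

γ = 1/√(1 − 0.986²) = 5.9972
L₀ = γL = 5.9972 × 0.163 = 0.978 m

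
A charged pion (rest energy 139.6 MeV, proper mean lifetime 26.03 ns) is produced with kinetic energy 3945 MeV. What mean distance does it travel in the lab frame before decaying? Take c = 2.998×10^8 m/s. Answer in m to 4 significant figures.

γ = 1 + K/(m₀c²) = 1 + 3945/139.6 = 29.2593
β = √(1 − 1/γ²) = 0.999416
Dilated lifetime: γτ₀ = 29.2593 × 26.03 ns = 761.620 ns
d = βc·γτ₀ = 0.999416 × (2.998×10^8 m/s) × 7.61620×10^-7 s = 228.2 m

d ≈ 228.2 m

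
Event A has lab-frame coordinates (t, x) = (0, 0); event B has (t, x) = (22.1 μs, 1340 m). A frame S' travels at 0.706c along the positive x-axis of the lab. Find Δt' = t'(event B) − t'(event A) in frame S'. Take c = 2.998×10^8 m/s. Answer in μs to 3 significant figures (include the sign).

γ = 1/√(1 − 0.706²) = 1.4120
Δt' = γ(Δt − vΔx/c²) = 1.4120 × (22.1 μs − 0.706×1340 m / (2.998×10^8 m/s))
= 1.4120 × (18.944 μs) = 26.7 μs

Δt' ≈ 26.7 μs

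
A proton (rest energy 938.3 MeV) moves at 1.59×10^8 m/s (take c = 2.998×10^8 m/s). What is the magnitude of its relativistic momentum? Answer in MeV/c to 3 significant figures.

p ≈ 587 MeV/c

β = v/c = 1.59×10^8 / 2.998×10^8 = 0.53035
γ = 1/√(1 − 0.53035²) = 1.1796
p = γβm₀c = 1.1796 × 0.53035 × 938.3 MeV/c = 587 MeV/c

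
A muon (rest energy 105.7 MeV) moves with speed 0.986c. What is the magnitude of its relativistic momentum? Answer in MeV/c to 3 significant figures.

p ≈ 625 MeV/c

γ = 1/√(1 − 0.986²) = 5.9972
p = γβm₀c = 5.9972 × 0.986 × 105.7 MeV/c = 625 MeV/c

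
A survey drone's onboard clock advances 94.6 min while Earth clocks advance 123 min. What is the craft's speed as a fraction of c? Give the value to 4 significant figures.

β ≈ 0.6391

γ = Δt/τ₀ = 123/94.6 = 1.30021
β = √(1 − 1/γ²) = √(1 − 1/1.30021²) = 0.6391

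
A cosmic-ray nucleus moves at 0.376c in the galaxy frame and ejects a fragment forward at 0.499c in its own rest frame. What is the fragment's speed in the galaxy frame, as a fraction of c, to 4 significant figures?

u ≈ 0.7368c

Compose boost 2: (0.499 + 0.376)/(1 + 0.499×0.376) = 0.8750/1.18762 = 0.7368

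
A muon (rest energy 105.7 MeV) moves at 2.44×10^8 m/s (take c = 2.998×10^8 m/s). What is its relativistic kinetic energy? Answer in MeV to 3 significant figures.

β = v/c = 2.44×10^8 / 2.998×10^8 = 0.81388
γ = 1/√(1 − 0.81388²) = 1.7211
K = (γ − 1)m₀c² = (1.7211 − 1) × 105.7 MeV = 0.72106 × 105.7 MeV = 76.2 MeV

K ≈ 76.2 MeV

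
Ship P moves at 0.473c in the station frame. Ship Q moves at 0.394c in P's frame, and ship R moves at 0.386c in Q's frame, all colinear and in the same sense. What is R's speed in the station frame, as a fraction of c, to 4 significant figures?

Compose boost 2: (0.394 + 0.473)/(1 + 0.394×0.473) = 0.8670/1.18636 = 0.730806
Compose boost 3: (0.386 + 0.730806)/(1 + 0.386×0.730806) = 1.11681/1.28209 = 0.8711

u ≈ 0.8711c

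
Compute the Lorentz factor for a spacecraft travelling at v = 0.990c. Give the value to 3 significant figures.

γ = 1/√(1 − β²) = 1/√(1 − 0.990²) = 1/√(0.019900) = 7.09

γ ≈ 7.09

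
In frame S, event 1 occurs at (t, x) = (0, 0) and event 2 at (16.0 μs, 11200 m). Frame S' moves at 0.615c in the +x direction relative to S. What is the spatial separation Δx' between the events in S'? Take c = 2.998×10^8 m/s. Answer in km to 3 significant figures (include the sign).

Δx' ≈ 10.5 km

γ = 1/√(1 − 0.615²) = 1.2682
Δx' = γ(Δx − vΔt) = 1.2682 × (11200 m − 0.615×(2.998×10^8 m/s)×16.0×10^-6 s)
= 1.2682 × (8250.0 m) = 10.5 km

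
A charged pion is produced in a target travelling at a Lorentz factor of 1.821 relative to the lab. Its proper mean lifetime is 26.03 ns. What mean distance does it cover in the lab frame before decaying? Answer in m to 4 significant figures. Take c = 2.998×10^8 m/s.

d ≈ 11.88 m

β = √(1 − 1/γ²) = √(1 − 1/1.821²) = 0.835725
Dilated lifetime: Δt = γτ₀ = 1.821 × 26.03 ns = 47.4006 ns
d = vΔt = 0.835725c × 47.4006 ns = 2.50550×10^8 m/s × 4.74006×10^-8 s = 11.88 m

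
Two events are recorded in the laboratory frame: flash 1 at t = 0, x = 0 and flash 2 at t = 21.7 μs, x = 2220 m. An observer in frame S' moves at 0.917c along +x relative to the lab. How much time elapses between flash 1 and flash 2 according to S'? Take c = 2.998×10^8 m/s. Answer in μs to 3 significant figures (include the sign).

γ = 1/√(1 − 0.917²) = 2.5070
Δt' = γ(Δt − vΔx/c²) = 2.5070 × (21.7 μs − 0.917×2220 m / (2.998×10^8 m/s))
= 2.5070 × (14.910 μs) = 37.4 μs

Δt' ≈ 37.4 μs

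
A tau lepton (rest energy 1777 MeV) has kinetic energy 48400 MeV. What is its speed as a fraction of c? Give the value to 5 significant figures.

γ = 1 + K/(m₀c²) = 1 + 48400/1777 = 28.23692
β = √(1 − 1/γ²) = 0.99937

β ≈ 0.99937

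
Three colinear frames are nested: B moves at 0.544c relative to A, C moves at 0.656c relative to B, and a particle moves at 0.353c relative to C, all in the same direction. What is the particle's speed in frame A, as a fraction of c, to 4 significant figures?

Compose boost 2: (0.656 + 0.544)/(1 + 0.656×0.544) = 1.200/1.35686 = 0.884392
Compose boost 3: (0.353 + 0.884392)/(1 + 0.353×0.884392) = 1.23739/1.31219 = 0.9430

u ≈ 0.9430c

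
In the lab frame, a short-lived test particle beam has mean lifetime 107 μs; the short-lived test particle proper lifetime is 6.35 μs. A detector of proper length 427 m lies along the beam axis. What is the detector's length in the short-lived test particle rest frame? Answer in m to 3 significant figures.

Time dilation ⇒ γ = Δt/τ₀ = 107/6.35 = 16.850
Length contraction: L = L₀/γ = 427/16.850 = 25.3 m

L ≈ 25.3 m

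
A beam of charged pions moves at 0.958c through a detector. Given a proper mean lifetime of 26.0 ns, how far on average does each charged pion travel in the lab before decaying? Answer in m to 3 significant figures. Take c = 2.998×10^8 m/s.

γ = 1/√(1 − 0.958²) = 3.4871
Dilated lifetime: Δt = γτ₀ = 3.4871 × 26.0 ns = 90.666 ns
d = vΔt = 0.958c × 90.666 ns = 2.8721×10^8 m/s × 9.0666×10^-8 s = 26.0 m

d ≈ 26.0 m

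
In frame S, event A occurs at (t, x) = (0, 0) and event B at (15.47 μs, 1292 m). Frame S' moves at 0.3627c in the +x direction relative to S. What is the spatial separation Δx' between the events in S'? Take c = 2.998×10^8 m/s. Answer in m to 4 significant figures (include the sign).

Δx' ≈ -418.7 m

γ = 1/√(1 − 0.3627²) = 1.07307
Δx' = γ(Δx − vΔt) = 1.07307 × (1292 m − 0.3627×(2.998×10^8 m/s)×15.47×10^-6 s)
= 1.07307 × (-390.169 m) = -418.7 m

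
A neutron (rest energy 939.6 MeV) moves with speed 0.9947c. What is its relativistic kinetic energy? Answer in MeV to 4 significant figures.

γ = 1/√(1 − 0.9947²) = 9.72575
K = (γ − 1)m₀c² = (9.72575 − 1) × 939.6 MeV = 8.72575 × 939.6 MeV = 8199 MeV

K ≈ 8199 MeV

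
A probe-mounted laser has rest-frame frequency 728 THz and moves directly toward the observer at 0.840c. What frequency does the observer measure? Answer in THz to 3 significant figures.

f_obs ≈ 2470 THz

Relativistic Doppler: f_obs = f_src √((1+β)/(1−β))
= 728 × √(1.8400/0.16000) = 728 × 3.3912 = 2470 THz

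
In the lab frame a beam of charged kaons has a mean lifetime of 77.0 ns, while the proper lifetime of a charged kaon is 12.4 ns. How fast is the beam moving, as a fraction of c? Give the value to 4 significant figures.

γ = Δt/τ₀ = 77.0/12.4 = 6.20968
β = √(1 − 1/γ²) = √(1 − 1/6.20968²) = 0.9869

β ≈ 0.9869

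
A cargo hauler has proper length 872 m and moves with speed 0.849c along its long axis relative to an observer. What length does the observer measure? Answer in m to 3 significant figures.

L ≈ 461 m

γ = 1/√(1 − 0.849²) = 1.8925
Length contraction: L = L₀/γ = 872/1.8925 = 461 m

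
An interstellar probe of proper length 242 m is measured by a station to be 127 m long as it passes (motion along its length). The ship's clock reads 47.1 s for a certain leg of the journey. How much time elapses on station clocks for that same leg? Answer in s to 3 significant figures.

Length contraction ⇒ γ = L₀/L = 242/127 = 1.9055
Time dilation: Δt = γτ₀ = 1.9055 × 47.1 s = 89.7 s

Δt ≈ 89.7 s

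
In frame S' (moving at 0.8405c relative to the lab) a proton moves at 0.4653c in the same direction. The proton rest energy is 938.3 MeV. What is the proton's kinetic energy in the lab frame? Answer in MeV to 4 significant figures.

K ≈ 1783 MeV

u_lab = (0.4653 + 0.8405)/(1 + 0.4653×0.8405) = 0.9386920
γ = 1/√(1 − 0.9386920²) = 2.90059
K = (γ − 1)m₀c² = (2.90059 − 1) × 938.3 = 1.90059 × 938.3 = 1783 MeV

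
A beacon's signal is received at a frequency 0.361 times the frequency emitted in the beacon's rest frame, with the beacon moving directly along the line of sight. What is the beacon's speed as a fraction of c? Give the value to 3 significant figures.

β ≈ 0.769

f_obs/f_src = √((1−β)/(1+β)) = 0.361  ⇒  (1−β)/(1+β) = 0.13032
β = |1 − D²|/(1 + D²) = |1 − 0.13032|/(1 + 0.13032) = 0.769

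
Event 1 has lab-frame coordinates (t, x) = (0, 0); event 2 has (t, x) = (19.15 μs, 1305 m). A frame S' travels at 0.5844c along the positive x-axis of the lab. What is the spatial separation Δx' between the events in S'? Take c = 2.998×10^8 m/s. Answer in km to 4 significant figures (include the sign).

γ = 1/√(1 − 0.5844²) = 1.23234
Δx' = γ(Δx − vΔt) = 1.23234 × (1305 m − 0.5844×(2.998×10^8 m/s)×19.15×10^-6 s)
= 1.23234 × (-2050.14 m) = -2.526 km

Δx' ≈ -2.526 km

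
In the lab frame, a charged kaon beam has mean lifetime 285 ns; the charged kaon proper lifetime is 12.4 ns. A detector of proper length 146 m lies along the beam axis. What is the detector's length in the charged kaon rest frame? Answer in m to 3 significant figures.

L ≈ 6.35 m

Time dilation ⇒ γ = Δt/τ₀ = 285/12.4 = 22.984
Length contraction: L = L₀/γ = 146/22.984 = 6.35 m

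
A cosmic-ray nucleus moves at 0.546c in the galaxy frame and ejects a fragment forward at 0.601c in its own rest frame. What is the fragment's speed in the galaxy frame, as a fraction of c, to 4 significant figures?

u ≈ 0.8636c

Compose boost 2: (0.601 + 0.546)/(1 + 0.601×0.546) = 1.147/1.32815 = 0.8636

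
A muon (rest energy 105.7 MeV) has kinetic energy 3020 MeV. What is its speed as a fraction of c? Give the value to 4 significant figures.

β ≈ 0.9994

γ = 1 + K/(m₀c²) = 1 + 3020/105.7 = 29.5714
β = √(1 − 1/γ²) = 0.9994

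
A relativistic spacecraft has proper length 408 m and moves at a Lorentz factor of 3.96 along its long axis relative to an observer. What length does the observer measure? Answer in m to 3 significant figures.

L ≈ 103 m

γ = 3.96 (given)
Length contraction: L = L₀/γ = 408/3.96 = 103 m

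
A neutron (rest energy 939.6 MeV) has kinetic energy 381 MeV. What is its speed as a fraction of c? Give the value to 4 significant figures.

β ≈ 0.7027

γ = 1 + K/(m₀c²) = 1 + 381/939.6 = 1.40549
β = √(1 − 1/γ²) = 0.7027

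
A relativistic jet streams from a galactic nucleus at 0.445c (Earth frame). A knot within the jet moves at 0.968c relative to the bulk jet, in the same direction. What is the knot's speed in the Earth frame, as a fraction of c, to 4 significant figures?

u ≈ 0.9876c

Relativistic velocity addition: u = (u' + v)/(1 + u'v/c²)
= (0.968 + 0.445)/(1 + 0.968×0.445) = 1.413/1.43076 = 0.9876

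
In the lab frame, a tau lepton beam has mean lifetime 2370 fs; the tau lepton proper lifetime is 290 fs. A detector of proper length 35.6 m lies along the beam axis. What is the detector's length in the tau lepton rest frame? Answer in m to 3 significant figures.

L ≈ 4.36 m

Time dilation ⇒ γ = Δt/τ₀ = 2370/290 = 8.1724
Length contraction: L = L₀/γ = 35.6/8.1724 = 4.36 m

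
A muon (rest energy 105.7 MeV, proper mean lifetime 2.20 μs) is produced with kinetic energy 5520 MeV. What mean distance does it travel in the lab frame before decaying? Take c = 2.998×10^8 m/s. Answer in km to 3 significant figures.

γ = 1 + K/(m₀c²) = 1 + 5520/105.7 = 53.223
β = √(1 − 1/γ²) = 0.99982
Dilated lifetime: γτ₀ = 53.223 × 2.20 μs = 117.09 μs
d = βc·γτ₀ = 0.99982 × (2.998×10^8 m/s) × 0.00011709 s = 35.1 km

d ≈ 35.1 km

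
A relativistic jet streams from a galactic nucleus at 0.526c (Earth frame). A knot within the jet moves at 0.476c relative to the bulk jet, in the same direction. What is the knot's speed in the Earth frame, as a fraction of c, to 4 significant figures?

u ≈ 0.8014c

Relativistic velocity addition: u = (u' + v)/(1 + u'v/c²)
= (0.476 + 0.526)/(1 + 0.476×0.526) = 1.002/1.25038 = 0.8014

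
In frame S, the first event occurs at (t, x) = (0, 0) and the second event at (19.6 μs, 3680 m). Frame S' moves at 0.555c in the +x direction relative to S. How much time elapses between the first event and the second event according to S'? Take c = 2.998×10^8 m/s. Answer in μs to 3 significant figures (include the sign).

γ = 1/√(1 − 0.555²) = 1.2021
Δt' = γ(Δt − vΔx/c²) = 1.2021 × (19.6 μs − 0.555×3680 m / (2.998×10^8 m/s))
= 1.2021 × (12.787 μs) = 15.4 μs

Δt' ≈ 15.4 μs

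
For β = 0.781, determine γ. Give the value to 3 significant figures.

γ = 1/√(1 − β²) = 1/√(1 − 0.781²) = 1/√(0.39004) = 1.60

γ ≈ 1.60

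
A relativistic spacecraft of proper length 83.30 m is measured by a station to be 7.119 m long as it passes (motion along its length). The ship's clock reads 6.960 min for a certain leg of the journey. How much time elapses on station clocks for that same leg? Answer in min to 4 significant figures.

Δt ≈ 81.44 min

Length contraction ⇒ γ = L₀/L = 83.30/7.119 = 11.7011
Time dilation: Δt = γτ₀ = 11.7011 × 6.960 min = 81.44 min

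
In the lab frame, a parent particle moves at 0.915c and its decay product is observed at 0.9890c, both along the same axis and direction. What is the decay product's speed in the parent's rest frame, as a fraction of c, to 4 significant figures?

u' ≈ 0.7784c

Inverse velocity addition: u' = (u − v)/(1 − uv/c²)
= (0.9890 − 0.915)/(1 − 0.9890×0.915) = 0.07400/0.0950650 = 0.7784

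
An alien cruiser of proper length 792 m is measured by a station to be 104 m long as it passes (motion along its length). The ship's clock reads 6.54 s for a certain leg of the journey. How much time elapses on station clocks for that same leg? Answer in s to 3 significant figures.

Length contraction ⇒ γ = L₀/L = 792/104 = 7.6154
Time dilation: Δt = γτ₀ = 7.6154 × 6.54 s = 49.8 s

Δt ≈ 49.8 s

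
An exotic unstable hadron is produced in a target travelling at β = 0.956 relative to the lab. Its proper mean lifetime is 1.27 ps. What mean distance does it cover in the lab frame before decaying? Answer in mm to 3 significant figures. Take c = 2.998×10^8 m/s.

γ = 1/√(1 − 0.956²) = 3.4087
Dilated lifetime: Δt = γτ₀ = 3.4087 × 1.27 ps = 4.3291 ps
d = vΔt = 0.956c × 4.3291 ps = 2.8661×10^8 m/s × 4.3291×10^-12 s = 1.24 mm

d ≈ 1.24 mm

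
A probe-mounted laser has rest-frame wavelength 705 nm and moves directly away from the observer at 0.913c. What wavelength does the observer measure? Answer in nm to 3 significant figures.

Relativistic Doppler: λ_obs = λ_src √((1+β)/(1−β))
= 705 × √(1.9130/0.087000) = 705 × 4.6892 = 3310 nm

λ_obs ≈ 3310 nm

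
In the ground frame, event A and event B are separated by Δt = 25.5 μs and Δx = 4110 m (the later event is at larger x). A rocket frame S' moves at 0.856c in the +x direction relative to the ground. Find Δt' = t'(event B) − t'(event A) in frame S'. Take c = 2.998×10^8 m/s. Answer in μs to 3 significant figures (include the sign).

γ = 1/√(1 − 0.856²) = 1.9343
Δt' = γ(Δt − vΔx/c²) = 1.9343 × (25.5 μs − 0.856×4110 m / (2.998×10^8 m/s))
= 1.9343 × (13.765 μs) = 26.6 μs

Δt' ≈ 26.6 μs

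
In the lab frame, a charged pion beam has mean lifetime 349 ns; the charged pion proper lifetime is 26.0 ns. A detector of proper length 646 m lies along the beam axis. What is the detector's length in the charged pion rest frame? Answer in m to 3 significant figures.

Time dilation ⇒ γ = Δt/τ₀ = 349/26.0 = 13.423
Length contraction: L = L₀/γ = 646/13.423 = 48.1 m

L ≈ 48.1 m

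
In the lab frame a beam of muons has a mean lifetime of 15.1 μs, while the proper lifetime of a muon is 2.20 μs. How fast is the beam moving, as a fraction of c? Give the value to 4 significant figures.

γ = Δt/τ₀ = 15.1/2.20 = 6.86364
β = √(1 − 1/γ²) = √(1 − 1/6.86364²) = 0.9893

β ≈ 0.9893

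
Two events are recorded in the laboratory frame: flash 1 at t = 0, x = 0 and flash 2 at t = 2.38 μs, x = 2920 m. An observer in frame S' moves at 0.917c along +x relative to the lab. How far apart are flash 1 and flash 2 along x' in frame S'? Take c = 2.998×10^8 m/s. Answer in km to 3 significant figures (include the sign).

γ = 1/√(1 − 0.917²) = 2.5070
Δx' = γ(Δx − vΔt) = 2.5070 × (2920 m − 0.917×(2.998×10^8 m/s)×2.38×10^-6 s)
= 2.5070 × (2265.7 m) = 5.68 km

Δx' ≈ 5.68 km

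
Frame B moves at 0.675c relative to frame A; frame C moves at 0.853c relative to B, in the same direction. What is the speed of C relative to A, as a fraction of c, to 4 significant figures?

Compose boost 2: (0.853 + 0.675)/(1 + 0.853×0.675) = 1.528/1.57578 = 0.9697

u ≈ 0.9697c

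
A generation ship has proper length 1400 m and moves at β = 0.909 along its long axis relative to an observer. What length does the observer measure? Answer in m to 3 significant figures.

L ≈ 584 m

γ = 1/√(1 − 0.909²) = 2.3993
Length contraction: L = L₀/γ = 1400/2.3993 = 584 m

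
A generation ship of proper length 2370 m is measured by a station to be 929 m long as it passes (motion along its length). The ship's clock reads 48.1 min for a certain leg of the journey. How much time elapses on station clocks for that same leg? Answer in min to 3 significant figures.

Δt ≈ 123 min

Length contraction ⇒ γ = L₀/L = 2370/929 = 2.5511
Time dilation: Δt = γτ₀ = 2.5511 × 48.1 min = 123 min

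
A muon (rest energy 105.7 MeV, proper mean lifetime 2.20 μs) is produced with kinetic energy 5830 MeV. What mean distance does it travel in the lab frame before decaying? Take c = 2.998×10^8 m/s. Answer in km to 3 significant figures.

d ≈ 37.0 km

γ = 1 + K/(m₀c²) = 1 + 5830/105.7 = 56.156
β = √(1 − 1/γ²) = 0.99984
Dilated lifetime: γτ₀ = 56.156 × 2.20 μs = 123.54 μs
d = βc·γτ₀ = 0.99984 × (2.998×10^8 m/s) × 0.00012354 s = 37.0 km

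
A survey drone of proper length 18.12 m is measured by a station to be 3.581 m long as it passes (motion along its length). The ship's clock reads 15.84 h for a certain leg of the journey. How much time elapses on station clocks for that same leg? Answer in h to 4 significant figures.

Δt ≈ 80.15 h

Length contraction ⇒ γ = L₀/L = 18.12/3.581 = 5.06004
Time dilation: Δt = γτ₀ = 5.06004 × 15.84 h = 80.15 h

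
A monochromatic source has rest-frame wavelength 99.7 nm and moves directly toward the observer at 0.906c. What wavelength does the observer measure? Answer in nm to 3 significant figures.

λ_obs ≈ 22.1 nm

Relativistic Doppler: λ_obs = λ_src √((1−β)/(1+β))
= 99.7 × √(0.094000/1.9060) = 99.7 × 0.22208 = 22.1 nm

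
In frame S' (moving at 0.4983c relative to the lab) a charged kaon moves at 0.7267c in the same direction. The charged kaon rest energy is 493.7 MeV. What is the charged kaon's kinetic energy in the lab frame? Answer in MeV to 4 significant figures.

u_lab = (0.7267 + 0.4983)/(1 + 0.7267×0.4983) = 0.8993370
γ = 1/√(1 − 0.8993370²) = 2.28699
K = (γ − 1)m₀c² = (2.28699 − 1) × 493.7 = 1.28699 × 493.7 = 635.4 MeV

K ≈ 635.4 MeV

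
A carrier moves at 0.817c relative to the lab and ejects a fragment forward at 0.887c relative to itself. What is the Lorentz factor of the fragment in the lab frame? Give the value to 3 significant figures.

γ ≈ 6.48

u_lab = (0.887 + 0.817)/(1 + 0.887×0.817) = 1.704/1.72468 = 0.988010
γ = 1/√(1 − 0.988010²) = 6.48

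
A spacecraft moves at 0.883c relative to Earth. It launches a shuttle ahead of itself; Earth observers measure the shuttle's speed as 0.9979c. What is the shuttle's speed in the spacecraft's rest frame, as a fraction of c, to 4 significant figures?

u' ≈ 0.9667c

Inverse velocity addition: u' = (u − v)/(1 − uv/c²)
= (0.9979 − 0.883)/(1 − 0.9979×0.883) = 0.1149/0.118854 = 0.9667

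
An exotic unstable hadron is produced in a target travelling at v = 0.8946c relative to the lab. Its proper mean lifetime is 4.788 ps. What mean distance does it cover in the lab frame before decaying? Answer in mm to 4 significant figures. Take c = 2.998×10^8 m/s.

γ = 1/√(1 − 0.8946²) = 2.23780
Dilated lifetime: Δt = γτ₀ = 2.23780 × 4.788 ps = 10.7146 ps
d = vΔt = 0.8946c × 10.7146 ps = 2.68201×10^8 m/s × 1.07146×10^-11 s = 2.874 mm

d ≈ 2.874 mm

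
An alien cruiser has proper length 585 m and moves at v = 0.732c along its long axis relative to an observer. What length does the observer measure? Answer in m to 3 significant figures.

γ = 1/√(1 − 0.732²) = 1.4678
Length contraction: L = L₀/γ = 585/1.4678 = 399 m

L ≈ 399 m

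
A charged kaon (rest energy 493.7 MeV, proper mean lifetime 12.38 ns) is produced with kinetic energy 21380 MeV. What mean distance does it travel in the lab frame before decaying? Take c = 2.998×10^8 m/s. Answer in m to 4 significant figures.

d ≈ 164.4 m

γ = 1 + K/(m₀c²) = 1 + 21380/493.7 = 44.3057
β = √(1 − 1/γ²) = 0.999745
Dilated lifetime: γτ₀ = 44.3057 × 12.38 ns = 548.504 ns
d = βc·γτ₀ = 0.999745 × (2.998×10^8 m/s) × 5.48504×10^-7 s = 164.4 m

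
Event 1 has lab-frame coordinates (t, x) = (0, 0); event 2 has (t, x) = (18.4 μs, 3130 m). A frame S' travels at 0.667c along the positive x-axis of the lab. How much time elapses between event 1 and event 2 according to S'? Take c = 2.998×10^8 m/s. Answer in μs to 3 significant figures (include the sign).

γ = 1/√(1 − 0.667²) = 1.3422
Δt' = γ(Δt − vΔx/c²) = 1.3422 × (18.4 μs − 0.667×3130 m / (2.998×10^8 m/s))
= 1.3422 × (11.436 μs) = 15.3 μs

Δt' ≈ 15.3 μs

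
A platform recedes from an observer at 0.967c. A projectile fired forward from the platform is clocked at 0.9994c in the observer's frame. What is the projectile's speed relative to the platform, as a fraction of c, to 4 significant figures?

Inverse velocity addition: u' = (u − v)/(1 − uv/c²)
= (0.9994 − 0.967)/(1 − 0.9994×0.967) = 0.03240/0.0335802 = 0.9649

u' ≈ 0.9649c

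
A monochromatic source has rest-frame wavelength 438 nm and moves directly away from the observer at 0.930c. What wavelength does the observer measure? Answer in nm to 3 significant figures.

λ_obs ≈ 2300 nm

Relativistic Doppler: λ_obs = λ_src √((1+β)/(1−β))
= 438 × √(1.9300/0.070000) = 438 × 5.2509 = 2300 nm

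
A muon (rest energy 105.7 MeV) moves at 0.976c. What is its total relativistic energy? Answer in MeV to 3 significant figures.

E ≈ 485 MeV

γ = 1/√(1 − 0.976²) = 4.5920
E = γm₀c² = 4.5920 × 105.7 MeV = 485 MeV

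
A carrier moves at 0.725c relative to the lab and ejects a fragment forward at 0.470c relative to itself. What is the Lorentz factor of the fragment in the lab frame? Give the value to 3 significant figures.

γ ≈ 2.21

u_lab = (0.470 + 0.725)/(1 + 0.470×0.725) = 1.195/1.34075 = 0.891292
γ = 1/√(1 − 0.891292²) = 2.21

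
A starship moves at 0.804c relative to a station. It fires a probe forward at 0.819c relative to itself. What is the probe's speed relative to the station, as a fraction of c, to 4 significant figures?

u ≈ 0.9786c

Relativistic velocity addition: u = (u' + v)/(1 + u'v/c²)
= (0.819 + 0.804)/(1 + 0.819×0.804) = 1.623/1.65848 = 0.9786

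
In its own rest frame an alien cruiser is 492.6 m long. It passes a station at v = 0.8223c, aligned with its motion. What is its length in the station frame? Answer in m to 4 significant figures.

γ = 1/√(1 − 0.8223²) = 1.75730
Length contraction: L = L₀/γ = 492.6/1.75730 = 280.3 m

L ≈ 280.3 m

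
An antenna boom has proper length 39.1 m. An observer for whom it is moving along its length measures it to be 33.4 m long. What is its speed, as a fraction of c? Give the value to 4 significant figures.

γ = L₀/L = 39.1/33.4 = 1.17066
β = √(1 − 1/γ²) = 0.5199

β ≈ 0.5199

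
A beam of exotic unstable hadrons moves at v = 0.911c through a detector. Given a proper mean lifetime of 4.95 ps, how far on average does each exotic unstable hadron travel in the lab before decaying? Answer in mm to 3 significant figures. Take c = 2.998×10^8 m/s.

γ = 1/√(1 − 0.911²) = 2.4248
Dilated lifetime: Δt = γτ₀ = 2.4248 × 4.95 ps = 12.003 ps
d = vΔt = 0.911c × 12.003 ps = 2.7312×10^8 m/s × 1.2003×10^-11 s = 3.28 mm

d ≈ 3.28 mm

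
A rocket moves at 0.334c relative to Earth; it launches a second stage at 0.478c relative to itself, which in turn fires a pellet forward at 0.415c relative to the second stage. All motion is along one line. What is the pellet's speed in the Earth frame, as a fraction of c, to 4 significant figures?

Compose boost 2: (0.478 + 0.334)/(1 + 0.478×0.334) = 0.8120/1.15965 = 0.700210
Compose boost 3: (0.415 + 0.700210)/(1 + 0.415×0.700210) = 1.11521/1.29059 = 0.8641

u ≈ 0.8641c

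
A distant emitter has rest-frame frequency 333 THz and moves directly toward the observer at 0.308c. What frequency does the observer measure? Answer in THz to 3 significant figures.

Relativistic Doppler: f_obs = f_src √((1+β)/(1−β))
= 333 × √(1.3080/0.69200) = 333 × 1.3748 = 458 THz

f_obs ≈ 458 THz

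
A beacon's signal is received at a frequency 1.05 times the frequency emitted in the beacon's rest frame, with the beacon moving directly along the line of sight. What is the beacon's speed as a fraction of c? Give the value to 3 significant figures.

f_obs/f_src = √((1+β)/(1−β)) = 1.05  ⇒  (1+β)/(1−β) = 1.1025
β = |1 − D²|/(1 + D²) = |1 − 1.1025|/(1 + 1.1025) = 0.0488

β ≈ 0.0488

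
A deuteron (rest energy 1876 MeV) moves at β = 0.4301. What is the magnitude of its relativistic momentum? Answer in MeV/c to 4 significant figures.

p ≈ 893.8 MeV/c

γ = 1/√(1 − 0.4301²) = 1.10769
p = γβm₀c = 1.10769 × 0.4301 × 1876 MeV/c = 893.8 MeV/c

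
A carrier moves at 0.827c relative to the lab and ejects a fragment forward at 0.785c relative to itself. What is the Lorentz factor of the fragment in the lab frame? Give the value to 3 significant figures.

γ ≈ 4.74

u_lab = (0.785 + 0.827)/(1 + 0.785×0.827) = 1.612/1.64919 = 0.977447
γ = 1/√(1 − 0.977447²) = 4.74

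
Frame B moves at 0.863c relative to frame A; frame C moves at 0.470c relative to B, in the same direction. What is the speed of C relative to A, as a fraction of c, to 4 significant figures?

u ≈ 0.9483c

Compose boost 2: (0.470 + 0.863)/(1 + 0.470×0.863) = 1.333/1.40561 = 0.9483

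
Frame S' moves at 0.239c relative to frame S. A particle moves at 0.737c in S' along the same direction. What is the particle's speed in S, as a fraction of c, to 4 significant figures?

u ≈ 0.8298c

Relativistic velocity addition: u = (u' + v)/(1 + u'v/c²)
= (0.737 + 0.239)/(1 + 0.737×0.239) = 0.9760/1.17614 = 0.8298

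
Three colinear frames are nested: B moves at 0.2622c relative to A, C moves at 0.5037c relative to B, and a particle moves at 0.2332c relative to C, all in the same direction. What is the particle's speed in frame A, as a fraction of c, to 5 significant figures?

u ≈ 0.78578c

Compose boost 2: (0.5037 + 0.2622)/(1 + 0.5037×0.2622) = 0.76590/1.132070 = 0.6765482
Compose boost 3: (0.2332 + 0.6765482)/(1 + 0.2332×0.6765482) = 0.9097482/1.157771 = 0.78578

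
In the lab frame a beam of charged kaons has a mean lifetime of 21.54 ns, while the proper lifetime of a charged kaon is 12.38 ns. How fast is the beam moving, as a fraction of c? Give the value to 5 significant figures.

γ = Δt/τ₀ = 21.54/12.38 = 1.739903
β = √(1 − 1/γ²) = √(1 − 1/1.739903²) = 0.81833

β ≈ 0.81833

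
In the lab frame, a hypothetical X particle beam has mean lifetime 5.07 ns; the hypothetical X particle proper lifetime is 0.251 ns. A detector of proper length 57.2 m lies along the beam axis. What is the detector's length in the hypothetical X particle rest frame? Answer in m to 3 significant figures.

Time dilation ⇒ γ = Δt/τ₀ = 5.07/0.251 = 20.199
Length contraction: L = L₀/γ = 57.2/20.199 = 2.83 m

L ≈ 2.83 m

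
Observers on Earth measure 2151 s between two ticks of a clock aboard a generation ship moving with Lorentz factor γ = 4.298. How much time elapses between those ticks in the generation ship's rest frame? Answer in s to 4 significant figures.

γ = 4.298 (given)
Proper time: τ₀ = Δt/γ = 2151/4.298 = 500.5 s

τ₀ ≈ 500.5 s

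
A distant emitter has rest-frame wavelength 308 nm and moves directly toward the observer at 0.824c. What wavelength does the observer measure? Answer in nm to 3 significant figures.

Relativistic Doppler: λ_obs = λ_src √((1−β)/(1+β))
= 308 × √(0.17600/1.8240) = 308 × 0.31063 = 95.7 nm

λ_obs ≈ 95.7 nm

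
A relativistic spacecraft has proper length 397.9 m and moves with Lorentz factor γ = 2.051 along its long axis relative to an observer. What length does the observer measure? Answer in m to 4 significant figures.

γ = 2.051 (given)
Length contraction: L = L₀/γ = 397.9/2.051 = 194.0 m

L ≈ 194.0 m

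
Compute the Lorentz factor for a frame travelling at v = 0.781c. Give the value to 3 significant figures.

γ = 1/√(1 − β²) = 1/√(1 − 0.781²) = 1/√(0.39004) = 1.60

γ ≈ 1.60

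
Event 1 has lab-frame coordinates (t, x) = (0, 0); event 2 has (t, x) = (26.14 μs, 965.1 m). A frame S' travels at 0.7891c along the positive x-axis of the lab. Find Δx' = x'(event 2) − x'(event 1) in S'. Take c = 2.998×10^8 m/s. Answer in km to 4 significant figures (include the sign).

γ = 1/√(1 − 0.7891²) = 1.62796
Δx' = γ(Δx − vΔt) = 1.62796 × (965.1 m − 0.7891×(2.998×10^8 m/s)×26.14×10^-6 s)
= 1.62796 × (-5218.90 m) = -8.496 km

Δx' ≈ -8.496 km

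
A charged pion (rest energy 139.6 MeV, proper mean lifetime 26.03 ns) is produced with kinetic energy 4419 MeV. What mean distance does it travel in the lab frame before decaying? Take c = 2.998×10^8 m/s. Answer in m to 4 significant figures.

γ = 1 + K/(m₀c²) = 1 + 4419/139.6 = 32.6547
β = √(1 − 1/γ²) = 0.999531
Dilated lifetime: γτ₀ = 32.6547 × 26.03 ns = 850.003 ns
d = βc·γτ₀ = 0.999531 × (2.998×10^8 m/s) × 8.50003×10^-7 s = 254.7 m

d ≈ 254.7 m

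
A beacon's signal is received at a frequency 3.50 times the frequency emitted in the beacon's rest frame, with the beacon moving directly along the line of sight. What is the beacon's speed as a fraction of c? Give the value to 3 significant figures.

β ≈ 0.849

f_obs/f_src = √((1+β)/(1−β)) = 3.50  ⇒  (1+β)/(1−β) = 12.250
β = |1 − D²|/(1 + D²) = |1 − 12.250|/(1 + 12.250) = 0.849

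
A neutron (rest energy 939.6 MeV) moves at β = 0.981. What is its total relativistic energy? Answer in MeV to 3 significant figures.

E ≈ 4840 MeV

γ = 1/√(1 − 0.981²) = 5.1544
E = γm₀c² = 5.1544 × 939.6 MeV = 4840 MeV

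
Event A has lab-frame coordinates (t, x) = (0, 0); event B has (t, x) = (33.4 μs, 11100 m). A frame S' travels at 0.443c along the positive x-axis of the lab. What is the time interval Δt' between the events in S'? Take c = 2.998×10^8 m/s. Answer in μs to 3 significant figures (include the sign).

Δt' ≈ 19.0 μs

γ = 1/√(1 − 0.443²) = 1.1154
Δt' = γ(Δt − vΔx/c²) = 1.1154 × (33.4 μs − 0.443×11100 m / (2.998×10^8 m/s))
= 1.1154 × (16.998 μs) = 19.0 μs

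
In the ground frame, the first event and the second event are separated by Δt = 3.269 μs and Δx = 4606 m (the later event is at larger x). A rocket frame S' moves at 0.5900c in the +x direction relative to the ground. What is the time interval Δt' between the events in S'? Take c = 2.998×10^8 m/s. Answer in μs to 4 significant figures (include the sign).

γ = 1/√(1 − 0.5900²) = 1.23854
Δt' = γ(Δt − vΔx/c²) = 1.23854 × (3.269 μs − 0.5900×4606 m / (2.998×10^8 m/s))
= 1.23854 × (-5.79551 μs) = -7.178 μs

Δt' ≈ -7.178 μs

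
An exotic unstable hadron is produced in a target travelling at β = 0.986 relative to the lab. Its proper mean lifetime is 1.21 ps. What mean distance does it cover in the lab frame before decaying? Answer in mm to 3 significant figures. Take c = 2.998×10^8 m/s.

d ≈ 2.15 mm

γ = 1/√(1 − 0.986²) = 5.9972
Dilated lifetime: Δt = γτ₀ = 5.9972 × 1.21 ps = 7.2566 ps
d = vΔt = 0.986c × 7.2566 ps = 2.9560×10^8 m/s × 7.2566×10^-12 s = 2.15 mm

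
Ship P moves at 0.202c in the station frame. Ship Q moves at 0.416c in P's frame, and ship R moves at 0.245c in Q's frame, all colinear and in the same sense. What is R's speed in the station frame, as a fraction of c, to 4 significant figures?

u ≈ 0.7152c

Compose boost 2: (0.416 + 0.202)/(1 + 0.416×0.202) = 0.6180/1.08403 = 0.570094
Compose boost 3: (0.245 + 0.570094)/(1 + 0.245×0.570094) = 0.815094/1.13967 = 0.7152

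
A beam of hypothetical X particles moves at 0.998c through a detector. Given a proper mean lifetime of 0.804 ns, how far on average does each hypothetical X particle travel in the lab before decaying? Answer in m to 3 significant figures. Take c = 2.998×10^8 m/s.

d ≈ 3.81 m

γ = 1/√(1 − 0.998²) = 15.819
Dilated lifetime: Δt = γτ₀ = 15.819 × 0.804 ns = 12.719 ns
d = vΔt = 0.998c × 12.719 ns = 2.9920×10^8 m/s × 1.2719×10^-8 s = 3.81 m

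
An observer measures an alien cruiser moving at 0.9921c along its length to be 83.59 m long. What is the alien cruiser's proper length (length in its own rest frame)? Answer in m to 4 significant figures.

L₀ ≈ 666.3 m

γ = 1/√(1 − 0.9921²) = 7.97133
L₀ = γL = 7.97133 × 83.59 = 666.3 m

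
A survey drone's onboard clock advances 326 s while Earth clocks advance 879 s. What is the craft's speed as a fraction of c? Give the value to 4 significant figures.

β ≈ 0.9287

γ = Δt/τ₀ = 879/326 = 2.69632
β = √(1 − 1/γ²) = √(1 − 1/2.69632²) = 0.9287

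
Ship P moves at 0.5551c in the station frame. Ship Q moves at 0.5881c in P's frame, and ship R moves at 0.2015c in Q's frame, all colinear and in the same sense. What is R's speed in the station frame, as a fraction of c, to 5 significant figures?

Compose boost 2: (0.5881 + 0.5551)/(1 + 0.5881×0.5551) = 1.1432/1.326454 = 0.8618465
Compose boost 3: (0.2015 + 0.8618465)/(1 + 0.2015×0.8618465) = 1.063346/1.173662 = 0.90601

u ≈ 0.90601c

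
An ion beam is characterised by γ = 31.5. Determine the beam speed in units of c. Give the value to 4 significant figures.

β ≈ 0.9995

β = √(1 − 1/γ²) = √(1 − 1/31.5²) = √(0.998992) = 0.9995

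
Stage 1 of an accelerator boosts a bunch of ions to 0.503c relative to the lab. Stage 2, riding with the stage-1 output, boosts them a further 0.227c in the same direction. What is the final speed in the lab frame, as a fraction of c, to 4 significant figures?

Compose boost 2: (0.227 + 0.503)/(1 + 0.227×0.503) = 0.7300/1.11418 = 0.6552

u ≈ 0.6552c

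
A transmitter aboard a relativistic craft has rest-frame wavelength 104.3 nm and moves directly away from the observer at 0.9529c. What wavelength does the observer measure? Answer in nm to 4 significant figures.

Relativistic Doppler: λ_obs = λ_src √((1+β)/(1−β))
= 104.3 × √(1.95290/0.0471000) = 104.3 × 6.43916 = 671.6 nm

λ_obs ≈ 671.6 nm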